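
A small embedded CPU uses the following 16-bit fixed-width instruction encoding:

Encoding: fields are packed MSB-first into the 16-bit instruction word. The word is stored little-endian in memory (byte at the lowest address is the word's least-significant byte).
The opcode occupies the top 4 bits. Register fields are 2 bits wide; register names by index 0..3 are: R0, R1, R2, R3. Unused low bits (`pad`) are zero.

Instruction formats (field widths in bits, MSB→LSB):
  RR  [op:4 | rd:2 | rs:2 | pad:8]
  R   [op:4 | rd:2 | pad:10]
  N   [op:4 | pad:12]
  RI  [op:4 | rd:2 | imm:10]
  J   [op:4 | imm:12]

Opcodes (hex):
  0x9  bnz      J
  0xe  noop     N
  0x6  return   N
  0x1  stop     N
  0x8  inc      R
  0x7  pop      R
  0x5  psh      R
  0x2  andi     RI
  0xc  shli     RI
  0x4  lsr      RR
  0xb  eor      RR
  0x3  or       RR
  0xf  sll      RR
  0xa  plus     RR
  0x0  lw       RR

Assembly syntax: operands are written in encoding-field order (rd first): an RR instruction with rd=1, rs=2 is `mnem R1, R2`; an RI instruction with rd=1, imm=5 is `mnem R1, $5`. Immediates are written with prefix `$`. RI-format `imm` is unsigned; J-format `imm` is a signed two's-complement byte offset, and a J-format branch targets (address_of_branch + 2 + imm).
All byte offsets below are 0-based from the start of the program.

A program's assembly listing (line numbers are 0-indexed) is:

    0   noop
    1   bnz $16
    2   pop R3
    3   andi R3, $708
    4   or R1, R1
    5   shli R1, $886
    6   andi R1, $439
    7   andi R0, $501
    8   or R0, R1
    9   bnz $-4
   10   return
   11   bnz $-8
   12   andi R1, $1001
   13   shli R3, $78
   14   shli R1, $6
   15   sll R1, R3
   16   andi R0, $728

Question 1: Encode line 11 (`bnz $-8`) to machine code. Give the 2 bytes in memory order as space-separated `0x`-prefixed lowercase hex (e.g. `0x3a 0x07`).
11. bnz fields op=0x9:4|imm=-8:12 → word 9ff8h → f8 9f

0xf8 0x9f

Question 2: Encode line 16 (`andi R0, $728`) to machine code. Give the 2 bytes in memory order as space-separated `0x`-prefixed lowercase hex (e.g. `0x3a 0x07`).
16. andi fields op=0x2:4|rd=0:2|imm=728:10 → word 22d8h → d8 22

0xd8 0x22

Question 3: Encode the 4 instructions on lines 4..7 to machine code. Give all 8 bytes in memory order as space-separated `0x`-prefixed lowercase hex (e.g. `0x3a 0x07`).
0x00 0x35 0x76 0xc7 0xb7 0x25 0xf5 0x21

4. or fields op=0x3:4|rd=1:2|rs=1:2|pad=0:8 → word 3500h → 00 35
5. shli fields op=0xc:4|rd=1:2|imm=886:10 → word c776h → 76 c7
6. andi fields op=0x2:4|rd=1:2|imm=439:10 → word 25b7h → b7 25
7. andi fields op=0x2:4|rd=0:2|imm=501:10 → word 21f5h → f5 21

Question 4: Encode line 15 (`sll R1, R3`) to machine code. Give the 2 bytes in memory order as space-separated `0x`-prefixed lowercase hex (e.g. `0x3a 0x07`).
15. sll fields op=0xf:4|rd=1:2|rs=3:2|pad=0:8 → word f700h → 00 f7

0x00 0xf7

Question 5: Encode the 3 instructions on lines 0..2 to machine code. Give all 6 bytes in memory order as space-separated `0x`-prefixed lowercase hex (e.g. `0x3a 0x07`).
0x00 0xe0 0x10 0x90 0x00 0x7c

L0: noop op=0xe:4|pad=0:12 ⇒ 0xe000 ⇒ little 00 e0
L1: bnz op=0x9:4|imm=16:12 ⇒ 0x9010 ⇒ little 10 90
L2: pop op=0x7:4|rd=3:2|pad=0:10 ⇒ 0x7c00 ⇒ little 00 7c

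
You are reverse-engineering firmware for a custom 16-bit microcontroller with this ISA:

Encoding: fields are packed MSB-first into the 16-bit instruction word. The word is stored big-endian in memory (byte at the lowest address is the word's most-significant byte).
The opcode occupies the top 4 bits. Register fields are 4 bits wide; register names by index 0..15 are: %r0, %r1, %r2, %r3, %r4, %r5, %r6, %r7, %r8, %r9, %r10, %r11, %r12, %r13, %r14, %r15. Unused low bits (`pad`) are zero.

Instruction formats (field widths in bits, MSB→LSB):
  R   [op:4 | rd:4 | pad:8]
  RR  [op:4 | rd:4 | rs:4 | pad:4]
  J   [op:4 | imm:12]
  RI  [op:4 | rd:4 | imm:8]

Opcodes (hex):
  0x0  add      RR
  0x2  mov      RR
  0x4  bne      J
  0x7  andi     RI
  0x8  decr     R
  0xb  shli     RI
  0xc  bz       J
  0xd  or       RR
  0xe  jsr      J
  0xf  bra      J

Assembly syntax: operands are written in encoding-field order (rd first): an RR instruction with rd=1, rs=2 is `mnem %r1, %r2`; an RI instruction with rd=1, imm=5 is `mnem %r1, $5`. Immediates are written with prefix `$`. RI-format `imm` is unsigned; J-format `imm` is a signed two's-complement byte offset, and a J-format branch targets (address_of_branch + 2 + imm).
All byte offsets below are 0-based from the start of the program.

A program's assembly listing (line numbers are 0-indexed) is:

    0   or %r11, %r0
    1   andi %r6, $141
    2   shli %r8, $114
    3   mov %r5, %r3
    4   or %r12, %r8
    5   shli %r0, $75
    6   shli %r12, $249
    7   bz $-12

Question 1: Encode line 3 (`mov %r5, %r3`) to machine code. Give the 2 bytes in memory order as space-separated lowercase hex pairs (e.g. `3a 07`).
25 30

line 3 (mov): pack op=0x2:4|rd=5:4|rs=3:4|pad=0:4 = 0x2530; big→ 25 30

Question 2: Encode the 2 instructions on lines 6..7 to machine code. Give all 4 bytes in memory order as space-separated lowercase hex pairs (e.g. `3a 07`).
bc f9 cf f4

6. shli fields op=0xb:4|rd=12:4|imm=249:8 → word bcf9h → bc f9
7. bz fields op=0xc:4|imm=-12:12 → word cff4h → cf f4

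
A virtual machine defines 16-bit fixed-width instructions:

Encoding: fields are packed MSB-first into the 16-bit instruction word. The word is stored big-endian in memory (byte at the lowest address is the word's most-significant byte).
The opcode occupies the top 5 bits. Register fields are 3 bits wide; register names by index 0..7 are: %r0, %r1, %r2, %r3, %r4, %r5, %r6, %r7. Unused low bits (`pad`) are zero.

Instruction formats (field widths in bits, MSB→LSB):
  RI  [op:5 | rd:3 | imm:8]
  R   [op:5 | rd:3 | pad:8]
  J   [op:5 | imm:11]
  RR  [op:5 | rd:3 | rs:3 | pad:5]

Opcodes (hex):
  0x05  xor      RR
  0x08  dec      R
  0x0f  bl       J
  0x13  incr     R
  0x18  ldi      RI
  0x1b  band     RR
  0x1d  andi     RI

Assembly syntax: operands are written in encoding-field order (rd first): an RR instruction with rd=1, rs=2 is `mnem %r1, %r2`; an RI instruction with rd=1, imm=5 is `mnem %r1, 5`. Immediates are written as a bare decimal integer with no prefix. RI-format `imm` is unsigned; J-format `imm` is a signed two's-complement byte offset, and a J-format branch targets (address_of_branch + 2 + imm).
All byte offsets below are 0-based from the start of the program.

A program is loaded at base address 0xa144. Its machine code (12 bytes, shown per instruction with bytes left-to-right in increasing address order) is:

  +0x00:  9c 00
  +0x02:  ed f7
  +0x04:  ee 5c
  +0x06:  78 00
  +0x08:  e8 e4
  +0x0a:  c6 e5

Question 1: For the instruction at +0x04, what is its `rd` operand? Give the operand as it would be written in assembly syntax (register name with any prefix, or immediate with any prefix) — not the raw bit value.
%r6

+0x04: ee 5c ⇒ word 0xee5c (big)
  op=0xee5c>>11=0x1d ⇒ andi (RI)
  rd: (w>>8)&0x7=0x6 → %r6
  imm: (w>>0)&0xff=0x5c → 92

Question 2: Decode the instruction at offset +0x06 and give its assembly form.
bl 0

@+06  big-endian(78 00) = 0x7800
  op=0x7800>>11=0xf ⇒ bl (J)
  imm: (w>>0)&0x7ff=0x0 → 0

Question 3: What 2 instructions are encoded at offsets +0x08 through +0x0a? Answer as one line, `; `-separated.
andi %r0, 228; ldi %r6, 229

+0x08: e8 e4 ⇒ word 0xe8e4 (big)
  opcode bits[15:11]=0x1d: andi/RI
  rd@[10:8]=0x0 ⇒ %r0
  imm@[7:0]=0xe4 ⇒ 228
+0x0a: c6 e5 ⇒ word 0xc6e5 (big)
  opcode bits[15:11]=0x18: ldi/RI
  rd@[10:8]=0x6 ⇒ %r6
  imm@[7:0]=0xe5 ⇒ 229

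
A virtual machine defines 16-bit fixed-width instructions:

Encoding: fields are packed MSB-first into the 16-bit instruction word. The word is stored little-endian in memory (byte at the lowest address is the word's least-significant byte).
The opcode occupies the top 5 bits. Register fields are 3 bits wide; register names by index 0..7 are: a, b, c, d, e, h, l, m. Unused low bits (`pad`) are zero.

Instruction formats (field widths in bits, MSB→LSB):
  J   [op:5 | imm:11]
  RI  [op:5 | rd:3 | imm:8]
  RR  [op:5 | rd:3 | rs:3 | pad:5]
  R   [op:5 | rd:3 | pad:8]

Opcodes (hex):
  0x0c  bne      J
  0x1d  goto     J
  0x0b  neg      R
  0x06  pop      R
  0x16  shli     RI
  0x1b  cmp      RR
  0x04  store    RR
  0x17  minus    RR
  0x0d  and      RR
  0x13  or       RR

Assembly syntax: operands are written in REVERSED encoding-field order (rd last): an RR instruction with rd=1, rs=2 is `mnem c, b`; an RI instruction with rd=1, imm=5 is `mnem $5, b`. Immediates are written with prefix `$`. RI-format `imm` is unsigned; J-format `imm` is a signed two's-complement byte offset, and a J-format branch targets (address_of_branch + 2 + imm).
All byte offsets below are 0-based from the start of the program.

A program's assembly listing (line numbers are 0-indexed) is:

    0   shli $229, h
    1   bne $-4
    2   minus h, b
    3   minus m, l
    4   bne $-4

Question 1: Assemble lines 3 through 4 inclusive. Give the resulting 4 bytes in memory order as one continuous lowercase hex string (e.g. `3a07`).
L3: minus op=0x17:5|rd=6:3|rs=7:3|pad=0:5 ⇒ 0xbee0 ⇒ little e0 be
L4: bne op=0xc:5|imm=-4:11 ⇒ 0x67fc ⇒ little fc 67

e0befc67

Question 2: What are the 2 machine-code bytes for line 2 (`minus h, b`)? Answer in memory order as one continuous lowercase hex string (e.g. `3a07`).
a0b9

2. minus fields op=0x17:5|rd=1:3|rs=5:3|pad=0:5 → word b9a0h → a0 b9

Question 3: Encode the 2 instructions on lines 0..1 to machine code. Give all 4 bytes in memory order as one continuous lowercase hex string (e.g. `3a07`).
e5b5fc67

line 0 (shli): pack op=0x16:5|rd=5:3|imm=229:8 = 0xb5e5; little→ e5 b5
line 1 (bne): pack op=0xc:5|imm=-4:11 = 0x67fc; little→ fc 67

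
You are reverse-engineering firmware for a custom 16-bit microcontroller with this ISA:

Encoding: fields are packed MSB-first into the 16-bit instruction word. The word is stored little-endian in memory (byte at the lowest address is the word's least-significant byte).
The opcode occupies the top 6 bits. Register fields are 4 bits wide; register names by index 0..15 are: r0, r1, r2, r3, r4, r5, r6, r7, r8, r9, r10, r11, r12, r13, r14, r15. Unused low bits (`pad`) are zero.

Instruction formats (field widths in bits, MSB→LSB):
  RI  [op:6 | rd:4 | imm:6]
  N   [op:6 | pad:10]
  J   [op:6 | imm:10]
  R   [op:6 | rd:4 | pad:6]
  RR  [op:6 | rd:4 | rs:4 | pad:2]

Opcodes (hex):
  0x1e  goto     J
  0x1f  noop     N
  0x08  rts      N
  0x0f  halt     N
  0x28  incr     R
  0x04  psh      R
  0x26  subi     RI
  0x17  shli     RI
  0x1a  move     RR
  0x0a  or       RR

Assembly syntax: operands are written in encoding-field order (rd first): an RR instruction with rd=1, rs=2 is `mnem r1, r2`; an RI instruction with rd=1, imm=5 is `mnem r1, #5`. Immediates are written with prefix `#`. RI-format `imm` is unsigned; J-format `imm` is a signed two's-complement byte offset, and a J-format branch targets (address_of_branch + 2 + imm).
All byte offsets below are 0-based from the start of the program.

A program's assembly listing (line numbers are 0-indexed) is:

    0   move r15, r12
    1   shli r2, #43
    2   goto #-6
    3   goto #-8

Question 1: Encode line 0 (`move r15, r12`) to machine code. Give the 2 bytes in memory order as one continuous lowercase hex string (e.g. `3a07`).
f06b

0. move fields op=0x1a:6|rd=15:4|rs=12:4|pad=0:2 → word 6bf0h → f0 6b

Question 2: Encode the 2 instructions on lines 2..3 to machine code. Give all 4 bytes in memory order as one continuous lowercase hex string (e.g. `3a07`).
fa7bf87b

line 2 (goto): pack op=0x1e:6|imm=-6:10 = 0x7bfa; little→ fa 7b
line 3 (goto): pack op=0x1e:6|imm=-8:10 = 0x7bf8; little→ f8 7b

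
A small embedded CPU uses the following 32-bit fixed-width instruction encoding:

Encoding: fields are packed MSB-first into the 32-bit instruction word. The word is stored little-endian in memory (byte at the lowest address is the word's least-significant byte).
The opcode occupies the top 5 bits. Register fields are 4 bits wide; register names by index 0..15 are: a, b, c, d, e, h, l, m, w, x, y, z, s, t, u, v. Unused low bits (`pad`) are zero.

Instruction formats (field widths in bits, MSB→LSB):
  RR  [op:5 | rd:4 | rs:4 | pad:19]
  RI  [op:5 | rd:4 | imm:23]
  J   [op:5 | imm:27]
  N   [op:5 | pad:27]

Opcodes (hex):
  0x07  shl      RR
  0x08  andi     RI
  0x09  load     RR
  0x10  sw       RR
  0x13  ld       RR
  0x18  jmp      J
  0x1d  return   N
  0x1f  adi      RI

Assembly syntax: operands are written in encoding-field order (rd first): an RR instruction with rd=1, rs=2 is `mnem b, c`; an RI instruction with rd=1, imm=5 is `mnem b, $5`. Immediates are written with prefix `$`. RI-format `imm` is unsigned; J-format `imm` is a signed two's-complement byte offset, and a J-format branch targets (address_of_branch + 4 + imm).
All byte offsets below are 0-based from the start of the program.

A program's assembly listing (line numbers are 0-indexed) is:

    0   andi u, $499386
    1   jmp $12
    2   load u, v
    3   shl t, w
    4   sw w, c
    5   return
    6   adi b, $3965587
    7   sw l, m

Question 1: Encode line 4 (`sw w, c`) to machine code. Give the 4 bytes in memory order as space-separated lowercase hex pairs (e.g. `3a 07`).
4. sw fields op=0x10:5|rd=8:4|rs=2:4|pad=0:19 → word 84100000h → 00 00 10 84

00 00 10 84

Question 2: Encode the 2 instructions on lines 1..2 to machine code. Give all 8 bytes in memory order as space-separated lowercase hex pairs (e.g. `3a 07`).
0c 00 00 c0 00 00 78 4f

line 1 (jmp): pack op=0x18:5|imm=12:27 = 0xc000000c; little→ 0c 00 00 c0
line 2 (load): pack op=0x9:5|rd=14:4|rs=15:4|pad=0:19 = 0x4f780000; little→ 00 00 78 4f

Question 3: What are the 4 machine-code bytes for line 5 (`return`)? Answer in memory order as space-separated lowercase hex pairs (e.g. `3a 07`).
00 00 00 e8

5. return fields op=0x1d:5|pad=0:27 → word e8000000h → 00 00 00 e8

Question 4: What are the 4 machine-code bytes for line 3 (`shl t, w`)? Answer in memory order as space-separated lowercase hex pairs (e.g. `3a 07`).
L3: shl op=0x7:5|rd=13:4|rs=8:4|pad=0:19 ⇒ 0x3ec00000 ⇒ little 00 00 c0 3e

00 00 c0 3e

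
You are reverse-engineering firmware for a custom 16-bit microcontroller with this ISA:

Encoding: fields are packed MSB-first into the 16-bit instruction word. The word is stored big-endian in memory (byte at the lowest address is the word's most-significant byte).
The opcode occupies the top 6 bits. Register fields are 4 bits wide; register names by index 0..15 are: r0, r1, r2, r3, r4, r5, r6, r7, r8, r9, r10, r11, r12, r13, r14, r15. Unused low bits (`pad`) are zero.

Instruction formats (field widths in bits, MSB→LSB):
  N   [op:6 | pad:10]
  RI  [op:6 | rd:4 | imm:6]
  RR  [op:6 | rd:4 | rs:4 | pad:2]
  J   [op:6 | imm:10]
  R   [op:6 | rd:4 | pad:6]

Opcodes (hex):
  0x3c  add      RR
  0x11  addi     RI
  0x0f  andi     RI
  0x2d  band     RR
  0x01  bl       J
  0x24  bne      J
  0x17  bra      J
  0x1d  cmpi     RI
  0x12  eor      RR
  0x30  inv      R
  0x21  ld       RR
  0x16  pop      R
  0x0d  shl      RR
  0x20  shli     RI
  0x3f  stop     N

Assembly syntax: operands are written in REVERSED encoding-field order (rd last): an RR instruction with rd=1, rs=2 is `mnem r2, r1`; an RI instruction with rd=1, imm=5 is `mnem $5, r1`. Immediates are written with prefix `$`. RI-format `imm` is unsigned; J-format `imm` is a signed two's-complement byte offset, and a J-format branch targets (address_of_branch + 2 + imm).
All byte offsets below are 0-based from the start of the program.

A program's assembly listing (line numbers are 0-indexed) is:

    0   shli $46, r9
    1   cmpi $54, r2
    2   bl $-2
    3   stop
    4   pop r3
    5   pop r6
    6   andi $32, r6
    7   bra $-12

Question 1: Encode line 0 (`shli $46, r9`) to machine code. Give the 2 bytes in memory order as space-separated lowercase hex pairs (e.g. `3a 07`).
82 6e

0. shli fields op=0x20:6|rd=9:4|imm=46:6 → word 826eh → 82 6e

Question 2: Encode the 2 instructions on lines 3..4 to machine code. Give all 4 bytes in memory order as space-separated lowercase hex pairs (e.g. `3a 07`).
fc 00 58 c0

3. stop fields op=0x3f:6|pad=0:10 → word fc00h → fc 00
4. pop fields op=0x16:6|rd=3:4|pad=0:6 → word 58c0h → 58 c0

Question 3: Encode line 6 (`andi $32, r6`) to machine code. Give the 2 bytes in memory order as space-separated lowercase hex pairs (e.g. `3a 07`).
L6: andi op=0xf:6|rd=6:4|imm=32:6 ⇒ 0x3da0 ⇒ big 3d a0

3d a0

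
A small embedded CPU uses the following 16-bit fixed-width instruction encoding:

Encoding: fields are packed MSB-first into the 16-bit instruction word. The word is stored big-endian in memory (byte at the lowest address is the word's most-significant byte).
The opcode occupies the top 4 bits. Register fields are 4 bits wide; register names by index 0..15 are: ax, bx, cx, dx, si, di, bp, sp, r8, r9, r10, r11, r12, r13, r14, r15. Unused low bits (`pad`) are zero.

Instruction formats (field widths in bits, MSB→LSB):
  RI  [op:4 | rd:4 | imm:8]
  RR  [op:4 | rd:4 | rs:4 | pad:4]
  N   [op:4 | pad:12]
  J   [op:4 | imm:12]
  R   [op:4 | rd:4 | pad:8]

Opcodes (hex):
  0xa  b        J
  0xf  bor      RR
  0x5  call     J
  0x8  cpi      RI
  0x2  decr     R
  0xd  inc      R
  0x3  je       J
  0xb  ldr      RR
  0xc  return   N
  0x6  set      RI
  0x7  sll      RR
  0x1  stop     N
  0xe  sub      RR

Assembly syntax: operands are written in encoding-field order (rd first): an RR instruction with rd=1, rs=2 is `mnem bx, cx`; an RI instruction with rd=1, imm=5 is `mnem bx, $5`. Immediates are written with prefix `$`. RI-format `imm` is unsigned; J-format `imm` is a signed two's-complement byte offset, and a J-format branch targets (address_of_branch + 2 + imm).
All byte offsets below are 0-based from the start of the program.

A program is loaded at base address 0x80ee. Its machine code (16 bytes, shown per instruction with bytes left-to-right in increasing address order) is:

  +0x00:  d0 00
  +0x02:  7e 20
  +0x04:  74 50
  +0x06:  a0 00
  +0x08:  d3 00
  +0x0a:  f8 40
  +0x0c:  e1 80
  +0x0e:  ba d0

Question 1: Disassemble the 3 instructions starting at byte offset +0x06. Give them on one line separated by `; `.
+0x06: a0 00 ⇒ word 0xa000 (big)
  op=0xa000>>12=0xa ⇒ b (J)
  imm@[11:0]=0x0 ⇒ $0
+0x08: d3 00 ⇒ word 0xd300 (big)
  op=0xd300>>12=0xd ⇒ inc (R)
  rd@[11:8]=0x3 ⇒ dx
+0x0a: f8 40 ⇒ word 0xf840 (big)
  op=0xf840>>12=0xf ⇒ bor (RR)
  rd@[11:8]=0x8 ⇒ r8
  rs@[7:4]=0x4 ⇒ si

b $0; inc dx; bor r8, si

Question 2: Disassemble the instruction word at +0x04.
@+04  big-endian(74 50) = 0x7450
  opcode bits[15:12]=0x7: sll/RR
  [11:8] rd=4 = si
  [7:4] rs=5 = di

sll si, di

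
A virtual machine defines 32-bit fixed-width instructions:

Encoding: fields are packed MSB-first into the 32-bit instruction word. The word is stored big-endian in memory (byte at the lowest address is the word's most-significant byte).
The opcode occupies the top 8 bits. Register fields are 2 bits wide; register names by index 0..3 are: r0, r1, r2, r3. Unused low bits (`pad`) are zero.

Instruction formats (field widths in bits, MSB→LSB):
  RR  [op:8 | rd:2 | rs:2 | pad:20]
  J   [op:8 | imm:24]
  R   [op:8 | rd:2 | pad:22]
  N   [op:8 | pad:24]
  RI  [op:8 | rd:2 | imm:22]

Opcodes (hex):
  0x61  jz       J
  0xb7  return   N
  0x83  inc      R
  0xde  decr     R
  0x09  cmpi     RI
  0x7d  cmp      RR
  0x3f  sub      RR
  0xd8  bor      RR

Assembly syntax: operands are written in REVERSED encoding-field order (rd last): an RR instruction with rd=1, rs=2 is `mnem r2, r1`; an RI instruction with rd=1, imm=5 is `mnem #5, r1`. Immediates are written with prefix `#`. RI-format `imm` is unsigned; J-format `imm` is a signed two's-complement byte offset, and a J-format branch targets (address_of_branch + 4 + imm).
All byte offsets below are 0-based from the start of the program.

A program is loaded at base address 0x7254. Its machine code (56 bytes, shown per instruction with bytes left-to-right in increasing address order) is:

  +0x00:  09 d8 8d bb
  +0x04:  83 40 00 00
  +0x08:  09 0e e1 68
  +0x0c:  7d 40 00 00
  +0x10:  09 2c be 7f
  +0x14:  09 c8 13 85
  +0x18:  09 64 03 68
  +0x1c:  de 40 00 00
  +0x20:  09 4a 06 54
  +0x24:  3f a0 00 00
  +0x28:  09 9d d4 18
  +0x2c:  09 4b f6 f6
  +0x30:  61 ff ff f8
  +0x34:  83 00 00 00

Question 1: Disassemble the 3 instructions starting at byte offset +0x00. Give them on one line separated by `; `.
cmpi #1609147, r3; inc r1; cmpi #975208, r0

+0x00: 09 d8 8d bb ⇒ word 0x09d88dbb (big)
  opcode bits[31:24]=0x9: cmpi/RI
  rd: (w>>22)&0x3=0x3 → r3
  imm: (w>>0)&0x3fffff=0x188dbb → #1609147
+0x04: 83 40 00 00 ⇒ word 0x83400000 (big)
  opcode bits[31:24]=0x83: inc/R
  rd: (w>>22)&0x3=0x1 → r1
+0x08: 09 0e e1 68 ⇒ word 0x090ee168 (big)
  opcode bits[31:24]=0x9: cmpi/RI
  rd: (w>>22)&0x3=0x0 → r0
  imm: (w>>0)&0x3fffff=0xee168 → #975208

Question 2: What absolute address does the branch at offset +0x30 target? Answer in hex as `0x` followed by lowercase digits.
0x7280

+0x30: 61 ff ff f8 ⇒ word 0x61fffff8 (big)
  opcode bits[31:24]=0x61: jz/J
  imm@[23:0]=0xfffff8 (s24→-8) ⇒ #-8
  target = base 0x7254 + off 0x30 + 4 + imm -8 = 0x7280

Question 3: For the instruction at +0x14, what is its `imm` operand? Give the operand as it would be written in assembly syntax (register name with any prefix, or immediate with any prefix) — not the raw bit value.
#529285

+0x14: 09 c8 13 85 ⇒ word 0x09c81385 (big)
  op=0x09c81385>>24=0x9 ⇒ cmpi (RI)
  rd@[23:22]=0x3 ⇒ r3
  imm@[21:0]=0x81385 ⇒ #529285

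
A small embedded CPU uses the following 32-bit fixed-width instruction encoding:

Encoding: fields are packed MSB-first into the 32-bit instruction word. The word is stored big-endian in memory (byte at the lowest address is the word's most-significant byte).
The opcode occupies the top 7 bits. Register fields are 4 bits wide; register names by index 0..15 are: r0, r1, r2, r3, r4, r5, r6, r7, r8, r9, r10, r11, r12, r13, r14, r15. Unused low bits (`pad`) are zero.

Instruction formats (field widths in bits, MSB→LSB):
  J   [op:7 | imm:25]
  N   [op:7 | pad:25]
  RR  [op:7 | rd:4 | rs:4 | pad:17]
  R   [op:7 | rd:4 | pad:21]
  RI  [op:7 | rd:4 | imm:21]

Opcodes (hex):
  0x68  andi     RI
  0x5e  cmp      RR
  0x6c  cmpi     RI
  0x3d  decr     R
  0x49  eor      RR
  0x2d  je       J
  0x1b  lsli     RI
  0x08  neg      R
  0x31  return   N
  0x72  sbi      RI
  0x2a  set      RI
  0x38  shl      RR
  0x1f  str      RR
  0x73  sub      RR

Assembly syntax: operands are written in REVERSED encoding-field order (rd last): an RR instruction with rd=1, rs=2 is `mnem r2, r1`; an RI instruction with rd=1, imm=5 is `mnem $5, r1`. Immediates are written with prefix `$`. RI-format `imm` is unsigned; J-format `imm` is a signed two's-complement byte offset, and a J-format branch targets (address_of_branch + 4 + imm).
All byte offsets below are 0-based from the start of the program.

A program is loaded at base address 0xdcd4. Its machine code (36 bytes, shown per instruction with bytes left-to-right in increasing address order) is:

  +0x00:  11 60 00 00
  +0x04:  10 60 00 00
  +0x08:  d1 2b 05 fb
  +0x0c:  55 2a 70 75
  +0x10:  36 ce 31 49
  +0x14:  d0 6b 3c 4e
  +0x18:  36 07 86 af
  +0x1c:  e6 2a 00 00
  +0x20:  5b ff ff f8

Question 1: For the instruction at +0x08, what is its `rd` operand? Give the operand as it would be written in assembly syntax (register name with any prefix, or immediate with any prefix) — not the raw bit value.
r9

[08] d1 2b 05 fb → 0xd12b05fb
  opcode bits[31:25]=0x68: andi/RI
  rd: (w>>21)&0xf=0x9 → r9
  imm: (w>>0)&0x1fffff=0xb05fb → $722427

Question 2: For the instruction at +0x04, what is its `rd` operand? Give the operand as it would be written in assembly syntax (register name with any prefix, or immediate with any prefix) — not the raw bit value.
r3

+0x04: 10 60 00 00 ⇒ word 0x10600000 (big)
  op=0x10600000>>25=0x8 ⇒ neg (R)
  [24:21] rd=3 = r3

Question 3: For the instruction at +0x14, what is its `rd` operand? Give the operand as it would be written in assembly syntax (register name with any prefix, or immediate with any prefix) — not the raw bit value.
r3

+0x14: d0 6b 3c 4e ⇒ word 0xd06b3c4e (big)
  top 7b → 0x68 → andi [RI]
  [24:21] rd=3 = r3
  [20:0] imm=736334 = $736334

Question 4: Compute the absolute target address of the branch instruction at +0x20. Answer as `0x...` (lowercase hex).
0xdcf0

@+20  big-endian(5b ff ff f8) = 0x5bfffff8
  op=0x5bfffff8>>25=0x2d ⇒ je (J)
  imm: (w>>0)&0x1ffffff=0x1fffff8 (s25→-8) → $-8
  target = base 0xdcd4 + off 0x20 + 4 + imm -8 = 0xdcf0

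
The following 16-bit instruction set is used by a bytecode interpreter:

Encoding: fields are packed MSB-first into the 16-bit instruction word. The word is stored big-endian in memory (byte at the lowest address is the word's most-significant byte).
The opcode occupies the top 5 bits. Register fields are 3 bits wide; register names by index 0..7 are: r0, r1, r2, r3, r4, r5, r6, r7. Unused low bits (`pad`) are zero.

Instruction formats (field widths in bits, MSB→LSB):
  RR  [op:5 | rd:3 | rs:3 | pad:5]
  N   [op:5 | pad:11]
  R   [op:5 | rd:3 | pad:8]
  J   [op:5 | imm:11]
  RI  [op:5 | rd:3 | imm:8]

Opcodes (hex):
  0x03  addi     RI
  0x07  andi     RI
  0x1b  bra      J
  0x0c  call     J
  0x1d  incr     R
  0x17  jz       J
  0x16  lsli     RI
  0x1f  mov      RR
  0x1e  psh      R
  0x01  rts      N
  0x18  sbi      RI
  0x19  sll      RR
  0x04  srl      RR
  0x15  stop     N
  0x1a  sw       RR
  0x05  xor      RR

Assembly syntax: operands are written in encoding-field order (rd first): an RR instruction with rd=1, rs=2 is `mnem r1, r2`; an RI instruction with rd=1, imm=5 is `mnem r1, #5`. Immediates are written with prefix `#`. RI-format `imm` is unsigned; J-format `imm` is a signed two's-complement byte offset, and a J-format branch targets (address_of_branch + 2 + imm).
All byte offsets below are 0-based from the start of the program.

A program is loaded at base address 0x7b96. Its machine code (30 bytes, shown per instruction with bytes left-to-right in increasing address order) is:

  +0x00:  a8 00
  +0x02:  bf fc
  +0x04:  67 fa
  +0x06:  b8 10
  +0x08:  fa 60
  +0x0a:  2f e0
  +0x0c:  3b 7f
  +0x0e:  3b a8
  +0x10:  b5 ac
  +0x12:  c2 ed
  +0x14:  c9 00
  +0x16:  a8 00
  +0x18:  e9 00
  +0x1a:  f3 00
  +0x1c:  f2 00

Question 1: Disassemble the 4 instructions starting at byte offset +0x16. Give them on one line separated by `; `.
stop; incr r1; psh r3; psh r2

off 0x16: read a8 00 as big → 0xa800
  top 5b → 0x15 → stop [N]
off 0x18: read e9 00 as big → 0xe900
  top 5b → 0x1d → incr [R]
  rd@[10:8]=0x1 ⇒ r1
off 0x1a: read f3 00 as big → 0xf300
  top 5b → 0x1e → psh [R]
  rd@[10:8]=0x3 ⇒ r3
off 0x1c: read f2 00 as big → 0xf200
  top 5b → 0x1e → psh [R]
  rd@[10:8]=0x2 ⇒ r2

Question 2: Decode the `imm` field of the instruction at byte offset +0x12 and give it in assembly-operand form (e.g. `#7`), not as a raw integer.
#237

@+12  big-endian(c2 ed) = 0xc2ed
  op=0xc2ed>>11=0x18 ⇒ sbi (RI)
  [10:8] rd=2 = r2
  [7:0] imm=237 = #237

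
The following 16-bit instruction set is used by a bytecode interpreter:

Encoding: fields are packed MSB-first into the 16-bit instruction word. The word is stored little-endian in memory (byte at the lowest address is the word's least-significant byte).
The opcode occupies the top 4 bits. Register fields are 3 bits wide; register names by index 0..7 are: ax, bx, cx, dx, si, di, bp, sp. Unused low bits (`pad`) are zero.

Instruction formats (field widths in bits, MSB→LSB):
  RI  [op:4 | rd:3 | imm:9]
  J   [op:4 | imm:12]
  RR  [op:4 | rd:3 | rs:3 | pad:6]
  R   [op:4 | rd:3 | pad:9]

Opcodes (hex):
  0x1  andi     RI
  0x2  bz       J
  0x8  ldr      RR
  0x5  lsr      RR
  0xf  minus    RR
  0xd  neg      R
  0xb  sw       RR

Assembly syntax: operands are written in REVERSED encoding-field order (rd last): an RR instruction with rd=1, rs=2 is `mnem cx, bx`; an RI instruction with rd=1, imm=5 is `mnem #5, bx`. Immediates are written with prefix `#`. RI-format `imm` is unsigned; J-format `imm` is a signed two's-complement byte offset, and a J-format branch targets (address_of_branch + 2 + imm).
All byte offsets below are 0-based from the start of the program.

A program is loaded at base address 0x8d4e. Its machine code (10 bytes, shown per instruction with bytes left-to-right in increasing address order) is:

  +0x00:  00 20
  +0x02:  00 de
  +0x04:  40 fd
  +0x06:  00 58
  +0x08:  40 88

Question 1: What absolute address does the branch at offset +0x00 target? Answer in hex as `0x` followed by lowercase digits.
+0x00: 00 20 ⇒ word 0x2000 (little)
  top 4b → 0x2 → bz [J]
  imm@[11:0]=0x0 ⇒ #0
  target = base 0x8d4e + off 0x00 + 2 + imm 0 = 0x8d50

0x8d50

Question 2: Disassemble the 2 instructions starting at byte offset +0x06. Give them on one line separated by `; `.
lsr ax, si; ldr bx, si

[06] 00 58 → 0x5800
  op=0x5800>>12=0x5 ⇒ lsr (RR)
  [11:9] rd=4 = si
  [8:6] rs=0 = ax
[08] 40 88 → 0x8840
  op=0x8840>>12=0x8 ⇒ ldr (RR)
  [11:9] rd=4 = si
  [8:6] rs=1 = bx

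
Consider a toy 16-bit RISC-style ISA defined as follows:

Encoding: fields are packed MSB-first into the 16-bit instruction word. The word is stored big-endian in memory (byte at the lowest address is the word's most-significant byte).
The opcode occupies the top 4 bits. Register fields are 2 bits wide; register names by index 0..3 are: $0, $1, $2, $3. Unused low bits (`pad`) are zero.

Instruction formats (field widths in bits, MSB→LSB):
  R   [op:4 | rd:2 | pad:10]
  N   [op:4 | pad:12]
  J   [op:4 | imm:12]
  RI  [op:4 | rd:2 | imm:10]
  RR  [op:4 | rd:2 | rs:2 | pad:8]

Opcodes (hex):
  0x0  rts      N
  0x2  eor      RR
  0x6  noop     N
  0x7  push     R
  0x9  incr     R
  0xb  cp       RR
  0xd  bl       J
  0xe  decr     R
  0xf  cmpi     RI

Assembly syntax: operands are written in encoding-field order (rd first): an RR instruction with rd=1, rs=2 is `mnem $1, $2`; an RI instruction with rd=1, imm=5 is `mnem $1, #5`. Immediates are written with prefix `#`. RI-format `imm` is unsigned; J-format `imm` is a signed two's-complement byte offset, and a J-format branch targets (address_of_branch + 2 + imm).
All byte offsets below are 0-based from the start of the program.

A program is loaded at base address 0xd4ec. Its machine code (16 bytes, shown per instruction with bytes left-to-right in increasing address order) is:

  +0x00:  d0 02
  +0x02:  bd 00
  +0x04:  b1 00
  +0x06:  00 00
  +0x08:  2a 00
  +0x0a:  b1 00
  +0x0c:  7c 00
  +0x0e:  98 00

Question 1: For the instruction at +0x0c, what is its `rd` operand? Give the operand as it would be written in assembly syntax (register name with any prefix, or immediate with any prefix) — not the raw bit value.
off 0x0c: read 7c 00 as big → 0x7c00
  op=0x7c00>>12=0x7 ⇒ push (R)
  rd: (w>>10)&0x3=0x3 → $3

$3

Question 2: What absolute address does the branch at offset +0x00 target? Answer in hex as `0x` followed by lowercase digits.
[00] d0 02 → 0xd002
  opcode bits[15:12]=0xd: bl/J
  imm: (w>>0)&0xfff=0x2 → #2
  target = base 0xd4ec + off 0x00 + 2 + imm 2 = 0xd4f0

0xd4f0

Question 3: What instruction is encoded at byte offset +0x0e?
@+0e  big-endian(98 00) = 0x9800
  op=0x9800>>12=0x9 ⇒ incr (R)
  rd@[11:10]=0x2 ⇒ $2

incr $2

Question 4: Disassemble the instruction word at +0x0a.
@+0a  big-endian(b1 00) = 0xb100
  top 4b → 0xb → cp [RR]
  rd: (w>>10)&0x3=0x0 → $0
  rs: (w>>8)&0x3=0x1 → $1

cp $0, $1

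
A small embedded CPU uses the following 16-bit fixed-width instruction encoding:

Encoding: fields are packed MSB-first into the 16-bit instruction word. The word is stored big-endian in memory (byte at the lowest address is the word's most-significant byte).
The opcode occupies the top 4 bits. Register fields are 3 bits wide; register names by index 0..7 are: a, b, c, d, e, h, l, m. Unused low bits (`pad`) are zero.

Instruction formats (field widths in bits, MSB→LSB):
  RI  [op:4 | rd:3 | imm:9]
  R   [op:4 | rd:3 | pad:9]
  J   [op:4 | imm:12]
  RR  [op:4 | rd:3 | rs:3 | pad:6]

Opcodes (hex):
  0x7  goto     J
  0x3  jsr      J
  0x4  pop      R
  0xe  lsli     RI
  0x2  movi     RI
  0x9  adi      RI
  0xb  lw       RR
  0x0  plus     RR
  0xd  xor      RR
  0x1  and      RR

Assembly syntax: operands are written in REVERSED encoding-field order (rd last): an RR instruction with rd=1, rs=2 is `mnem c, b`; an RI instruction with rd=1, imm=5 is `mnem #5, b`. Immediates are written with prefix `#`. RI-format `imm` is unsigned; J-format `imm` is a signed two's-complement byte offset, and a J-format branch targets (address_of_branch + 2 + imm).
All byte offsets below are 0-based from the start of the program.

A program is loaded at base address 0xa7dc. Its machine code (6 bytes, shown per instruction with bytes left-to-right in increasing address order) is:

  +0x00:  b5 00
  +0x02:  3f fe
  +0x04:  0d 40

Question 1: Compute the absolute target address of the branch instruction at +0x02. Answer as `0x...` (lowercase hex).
[02] 3f fe → 0x3ffe
  top 4b → 0x3 → jsr [J]
  [11:0] imm=4094 (s12→-2) = #-2
  target = base 0xa7dc + off 0x02 + 2 + imm -2 = 0xa7de

0xa7de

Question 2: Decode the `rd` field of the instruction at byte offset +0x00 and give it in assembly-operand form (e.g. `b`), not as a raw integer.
c

+0x00: b5 00 ⇒ word 0xb500 (big)
  top 4b → 0xb → lw [RR]
  [11:9] rd=2 = c
  [8:6] rs=4 = e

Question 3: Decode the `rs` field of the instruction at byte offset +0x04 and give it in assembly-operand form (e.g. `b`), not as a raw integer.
h

@+04  big-endian(0d 40) = 0x0d40
  opcode bits[15:12]=0x0: plus/RR
  rd@[11:9]=0x6 ⇒ l
  rs@[8:6]=0x5 ⇒ h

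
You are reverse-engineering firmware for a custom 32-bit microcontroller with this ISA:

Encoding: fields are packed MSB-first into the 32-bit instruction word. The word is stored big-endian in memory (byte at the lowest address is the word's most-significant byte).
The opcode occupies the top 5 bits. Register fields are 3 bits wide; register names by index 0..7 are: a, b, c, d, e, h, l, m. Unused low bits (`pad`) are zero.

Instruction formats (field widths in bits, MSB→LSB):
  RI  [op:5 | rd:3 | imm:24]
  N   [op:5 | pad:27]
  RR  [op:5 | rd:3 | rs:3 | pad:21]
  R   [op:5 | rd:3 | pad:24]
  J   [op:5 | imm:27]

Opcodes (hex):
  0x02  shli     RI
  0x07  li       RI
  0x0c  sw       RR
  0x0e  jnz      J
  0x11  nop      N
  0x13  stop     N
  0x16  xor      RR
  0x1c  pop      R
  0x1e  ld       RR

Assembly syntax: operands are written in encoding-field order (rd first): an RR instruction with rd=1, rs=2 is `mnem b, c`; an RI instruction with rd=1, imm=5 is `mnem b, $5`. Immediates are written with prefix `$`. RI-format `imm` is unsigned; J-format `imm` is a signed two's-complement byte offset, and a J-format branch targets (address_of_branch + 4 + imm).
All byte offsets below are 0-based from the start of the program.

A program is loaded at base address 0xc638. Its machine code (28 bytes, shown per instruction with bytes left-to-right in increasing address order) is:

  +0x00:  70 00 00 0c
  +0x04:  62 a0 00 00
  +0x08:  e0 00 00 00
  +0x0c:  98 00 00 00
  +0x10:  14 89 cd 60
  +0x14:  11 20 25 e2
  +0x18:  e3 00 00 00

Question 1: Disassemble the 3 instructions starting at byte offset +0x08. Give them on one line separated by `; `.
[08] e0 00 00 00 → 0xe0000000
  op=0xe0000000>>27=0x1c ⇒ pop (R)
  [26:24] rd=0 = a
[0c] 98 00 00 00 → 0x98000000
  op=0x98000000>>27=0x13 ⇒ stop (N)
[10] 14 89 cd 60 → 0x1489cd60
  op=0x1489cd60>>27=0x2 ⇒ shli (RI)
  [26:24] rd=4 = e
  [23:0] imm=9031008 = $9031008

pop a; stop; shli e, $9031008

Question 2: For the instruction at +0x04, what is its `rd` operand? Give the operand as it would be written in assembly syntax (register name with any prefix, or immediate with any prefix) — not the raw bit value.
+0x04: 62 a0 00 00 ⇒ word 0x62a00000 (big)
  top 5b → 0xc → sw [RR]
  [26:24] rd=2 = c
  [23:21] rs=5 = h

c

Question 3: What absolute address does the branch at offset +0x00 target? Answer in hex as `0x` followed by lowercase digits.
0xc648

[00] 70 00 00 0c → 0x7000000c
  opcode bits[31:27]=0xe: jnz/J
  imm@[26:0]=0xc ⇒ $12
  target = base 0xc638 + off 0x00 + 4 + imm 12 = 0xc648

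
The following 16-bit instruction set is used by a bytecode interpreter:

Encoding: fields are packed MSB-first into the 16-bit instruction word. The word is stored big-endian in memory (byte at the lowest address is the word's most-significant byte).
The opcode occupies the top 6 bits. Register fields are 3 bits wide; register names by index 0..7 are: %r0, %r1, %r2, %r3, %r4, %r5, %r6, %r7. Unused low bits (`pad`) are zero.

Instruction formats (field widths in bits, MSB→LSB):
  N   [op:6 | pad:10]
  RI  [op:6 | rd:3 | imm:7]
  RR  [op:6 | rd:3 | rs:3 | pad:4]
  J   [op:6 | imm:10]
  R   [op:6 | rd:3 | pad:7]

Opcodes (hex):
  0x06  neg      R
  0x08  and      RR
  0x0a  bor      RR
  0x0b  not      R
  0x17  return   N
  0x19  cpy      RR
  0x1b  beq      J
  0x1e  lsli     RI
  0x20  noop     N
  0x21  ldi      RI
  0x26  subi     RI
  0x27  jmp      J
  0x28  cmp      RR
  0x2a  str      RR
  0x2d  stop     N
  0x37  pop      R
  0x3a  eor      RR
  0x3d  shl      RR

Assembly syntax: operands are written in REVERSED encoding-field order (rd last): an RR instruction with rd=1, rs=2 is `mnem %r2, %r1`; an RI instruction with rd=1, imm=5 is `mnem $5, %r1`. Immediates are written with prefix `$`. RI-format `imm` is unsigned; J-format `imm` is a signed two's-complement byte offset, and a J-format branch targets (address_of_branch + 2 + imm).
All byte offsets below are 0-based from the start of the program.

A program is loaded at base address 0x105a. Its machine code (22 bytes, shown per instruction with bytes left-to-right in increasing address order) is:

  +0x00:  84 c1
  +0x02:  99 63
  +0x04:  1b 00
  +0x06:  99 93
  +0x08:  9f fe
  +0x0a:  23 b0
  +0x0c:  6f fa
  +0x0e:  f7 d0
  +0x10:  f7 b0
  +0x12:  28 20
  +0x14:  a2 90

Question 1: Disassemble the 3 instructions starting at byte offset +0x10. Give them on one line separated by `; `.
shl %r3, %r7; bor %r2, %r0; cmp %r1, %r5

@+10  big-endian(f7 b0) = 0xf7b0
  opcode bits[15:10]=0x3d: shl/RR
  rd: (w>>7)&0x7=0x7 → %r7
  rs: (w>>4)&0x7=0x3 → %r3
@+12  big-endian(28 20) = 0x2820
  opcode bits[15:10]=0xa: bor/RR
  rd: (w>>7)&0x7=0x0 → %r0
  rs: (w>>4)&0x7=0x2 → %r2
@+14  big-endian(a2 90) = 0xa290
  opcode bits[15:10]=0x28: cmp/RR
  rd: (w>>7)&0x7=0x5 → %r5
  rs: (w>>4)&0x7=0x1 → %r1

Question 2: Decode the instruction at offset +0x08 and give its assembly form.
jmp $-2

+0x08: 9f fe ⇒ word 0x9ffe (big)
  op=0x9ffe>>10=0x27 ⇒ jmp (J)
  imm@[9:0]=0x3fe (s10→-2) ⇒ $-2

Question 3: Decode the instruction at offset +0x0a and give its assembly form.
+0x0a: 23 b0 ⇒ word 0x23b0 (big)
  op=0x23b0>>10=0x8 ⇒ and (RR)
  [9:7] rd=7 = %r7
  [6:4] rs=3 = %r3

and %r3, %r7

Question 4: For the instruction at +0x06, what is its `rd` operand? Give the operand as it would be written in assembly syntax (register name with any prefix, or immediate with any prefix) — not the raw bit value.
[06] 99 93 → 0x9993
  top 6b → 0x26 → subi [RI]
  [9:7] rd=3 = %r3
  [6:0] imm=19 = $19

%r3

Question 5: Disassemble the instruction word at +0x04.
@+04  big-endian(1b 00) = 0x1b00
  op=0x1b00>>10=0x6 ⇒ neg (R)
  [9:7] rd=6 = %r6

neg %r6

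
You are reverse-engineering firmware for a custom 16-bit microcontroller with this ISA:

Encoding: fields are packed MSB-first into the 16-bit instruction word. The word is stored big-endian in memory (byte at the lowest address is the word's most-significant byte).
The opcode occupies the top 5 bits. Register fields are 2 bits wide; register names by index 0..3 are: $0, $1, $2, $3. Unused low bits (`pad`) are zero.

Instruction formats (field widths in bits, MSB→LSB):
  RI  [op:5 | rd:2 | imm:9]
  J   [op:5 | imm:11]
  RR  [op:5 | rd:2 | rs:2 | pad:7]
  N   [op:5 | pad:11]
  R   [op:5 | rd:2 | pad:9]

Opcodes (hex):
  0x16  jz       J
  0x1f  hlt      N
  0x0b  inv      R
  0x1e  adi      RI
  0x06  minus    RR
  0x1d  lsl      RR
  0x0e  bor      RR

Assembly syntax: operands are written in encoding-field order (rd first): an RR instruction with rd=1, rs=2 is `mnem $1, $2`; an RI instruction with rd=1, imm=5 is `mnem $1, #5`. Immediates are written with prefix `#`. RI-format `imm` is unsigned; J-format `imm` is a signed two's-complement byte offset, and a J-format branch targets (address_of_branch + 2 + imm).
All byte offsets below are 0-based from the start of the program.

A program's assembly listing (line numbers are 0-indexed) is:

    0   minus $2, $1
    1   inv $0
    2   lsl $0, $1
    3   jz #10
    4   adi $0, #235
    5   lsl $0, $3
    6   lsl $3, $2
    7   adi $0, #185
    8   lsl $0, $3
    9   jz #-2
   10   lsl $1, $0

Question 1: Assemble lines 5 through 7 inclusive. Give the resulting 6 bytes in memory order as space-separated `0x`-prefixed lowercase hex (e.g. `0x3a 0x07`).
line 5 (lsl): pack op=0x1d:5|rd=0:2|rs=3:2|pad=0:7 = 0xe980; big→ e9 80
line 6 (lsl): pack op=0x1d:5|rd=3:2|rs=2:2|pad=0:7 = 0xef00; big→ ef 00
line 7 (adi): pack op=0x1e:5|rd=0:2|imm=185:9 = 0xf0b9; big→ f0 b9

0xe9 0x80 0xef 0x00 0xf0 0xb9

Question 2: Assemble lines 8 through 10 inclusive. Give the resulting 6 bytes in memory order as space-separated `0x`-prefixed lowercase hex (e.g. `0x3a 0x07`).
0xe9 0x80 0xb7 0xfe 0xea 0x00

line 8 (lsl): pack op=0x1d:5|rd=0:2|rs=3:2|pad=0:7 = 0xe980; big→ e9 80
line 9 (jz): pack op=0x16:5|imm=-2:11 = 0xb7fe; big→ b7 fe
line 10 (lsl): pack op=0x1d:5|rd=1:2|rs=0:2|pad=0:7 = 0xea00; big→ ea 00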